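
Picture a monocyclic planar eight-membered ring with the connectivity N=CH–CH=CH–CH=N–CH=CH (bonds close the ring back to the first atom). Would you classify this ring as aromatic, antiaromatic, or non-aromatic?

The p orbitals form a continuous loop: the double-bond atoms are sp², each contributing one p electron; each =N– nitrogen is pyridine-type (lone pair in the sp² plane, one electron in the p orbital). The ring is fully conjugated.
Tallying contributions gives 4 × 2 = 8 from the 4 double-bond units.
8 = 4(2); a planar, fully conjugated 4n system is antiaromatic.

Antiaromatic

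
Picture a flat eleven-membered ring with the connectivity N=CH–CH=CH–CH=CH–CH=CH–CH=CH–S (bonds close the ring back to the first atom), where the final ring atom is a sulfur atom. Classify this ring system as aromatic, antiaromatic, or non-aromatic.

Every ring atom contributes a p orbital perpendicular to the ring (every atom in a ring double bond is sp² and brings one electron to the p orbital; each =N– nitrogen is pyridine-type (lone pair in the sp² plane, one electron in the p orbital); the sulfur donates one lone pair from its p orbital), so the π system is cyclic and fully conjugated.
π-electron count: 5 × 2 = 10 from the double-bond units + 2 from the S atom = 12.
With 12 = 4·3 π electrons, Hückel's rule classifies the planar ring as antiaromatic.

Antiaromatic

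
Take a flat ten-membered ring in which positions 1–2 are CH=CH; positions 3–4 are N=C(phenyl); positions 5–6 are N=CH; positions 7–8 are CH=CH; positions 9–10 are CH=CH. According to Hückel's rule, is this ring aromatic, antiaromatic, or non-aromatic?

Aromatic

Every ring atom contributes a p orbital perpendicular to the ring (the double-bond atoms are sp², each contributing one p electron; each =N– nitrogen is pyridine-type (lone pair in the sp² plane, one electron in the p orbital)), so the π system is cyclic and fully conjugated.
Counting π electrons: 5 × 2 = 10 from the 5 double-bond units.
10 = 4(2) + 2, which satisfies Hückel's 4n+2 rule.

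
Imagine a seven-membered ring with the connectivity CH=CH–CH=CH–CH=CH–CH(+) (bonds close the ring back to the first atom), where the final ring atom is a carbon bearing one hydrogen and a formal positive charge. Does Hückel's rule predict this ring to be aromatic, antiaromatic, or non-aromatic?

Check conjugation: the double-bond atoms are sp², each contributing one p electron; the carbocation has an empty p orbital — every position has a p orbital, so the cyclic π system is continuous.
Counting π electrons: 3 × 2 = 6 from the double-bond units + 0 from the CH(+) atom = 6.
6 = 4(1) + 2, which satisfies Hückel's 4n+2 rule.
(The species described is the tropylium cation.)

Aromatic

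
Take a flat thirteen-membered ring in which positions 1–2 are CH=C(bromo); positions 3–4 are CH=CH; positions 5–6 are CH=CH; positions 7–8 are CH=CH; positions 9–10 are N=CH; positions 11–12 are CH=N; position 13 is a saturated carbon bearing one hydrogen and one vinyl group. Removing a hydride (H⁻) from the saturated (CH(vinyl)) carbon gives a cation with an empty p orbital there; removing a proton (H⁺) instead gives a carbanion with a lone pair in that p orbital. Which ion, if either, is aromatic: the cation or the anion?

The anion

Once that carbon is sp², every ring atom has a p orbital and both ions are fully conjugated.
Cation: 6 × 2 + 0 = 12 π electrons → 4(3), antiaromatic.
Anion: 6 × 2 + 2 = 14 π electrons → 4(3)+2, aromatic.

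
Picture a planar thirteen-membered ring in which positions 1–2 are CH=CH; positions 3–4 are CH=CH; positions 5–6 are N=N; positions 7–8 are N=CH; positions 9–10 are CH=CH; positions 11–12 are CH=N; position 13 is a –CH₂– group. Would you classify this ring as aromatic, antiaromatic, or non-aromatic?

The CH2 position has four σ bonds — the tetrahedral CH₂ carbon is sp³ and has no p orbital in the ring π system — so the cyclic conjugation is interrupted.
Hückel's rule only applies to fully conjugated rings, so this one is simply non-aromatic.

Non-aromatic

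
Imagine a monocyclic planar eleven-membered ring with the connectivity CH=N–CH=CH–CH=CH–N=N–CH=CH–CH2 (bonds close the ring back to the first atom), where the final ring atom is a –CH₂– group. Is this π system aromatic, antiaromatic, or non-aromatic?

The CH2 position has four σ bonds — the tetrahedral CH₂ carbon is sp³ and has no p orbital in the ring π system — so the cyclic conjugation is interrupted.
Hückel's rule only applies to fully conjugated rings, so this one is simply non-aromatic.

Non-aromatic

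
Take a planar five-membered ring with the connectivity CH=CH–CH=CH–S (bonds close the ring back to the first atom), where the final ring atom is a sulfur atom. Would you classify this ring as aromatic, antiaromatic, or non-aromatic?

Aromatic

Every ring atom contributes a p orbital perpendicular to the ring (the double-bond atoms are sp², each contributing one p electron; the sulfur donates one lone pair from its p orbital), so the π system is cyclic and fully conjugated.
π-electron count: 2 × 2 = 4 from the double-bond units + 2 from the S atom = 6.
With 6 π electrons (n = 1), the Hückel 4n+2 condition holds.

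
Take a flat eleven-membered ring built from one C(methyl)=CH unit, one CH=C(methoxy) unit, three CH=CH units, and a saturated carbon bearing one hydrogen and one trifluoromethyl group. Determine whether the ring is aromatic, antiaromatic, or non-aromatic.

Non-aromatic

The CH(trifluoromethyl) position has four σ bonds — that saturated carbon is sp³ and has no p orbital in the ring π system — so the cyclic conjugation is interrupted.
A ring that is not fully conjugated cannot be aromatic or antiaromatic regardless of its π-electron count.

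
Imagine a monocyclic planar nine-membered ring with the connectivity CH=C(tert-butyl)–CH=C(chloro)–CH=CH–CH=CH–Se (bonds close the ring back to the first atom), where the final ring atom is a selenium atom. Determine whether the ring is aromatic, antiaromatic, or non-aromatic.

The p orbitals form a continuous loop: every atom in a ring double bond is sp² and brings one electron to the p orbital; the selenium donates one lone pair from its p orbital. The ring is fully conjugated.
Tallying contributions gives 4 × 2 = 8 from the double-bond units + 2 from the Se atom = 10.
Since 10 = 4·2 + 2, the ring meets the 4n+2 criterion.

Aromatic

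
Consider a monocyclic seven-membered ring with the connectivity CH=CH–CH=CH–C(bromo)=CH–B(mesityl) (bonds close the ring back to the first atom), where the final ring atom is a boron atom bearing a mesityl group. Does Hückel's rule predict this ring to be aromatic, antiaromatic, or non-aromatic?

Every ring atom contributes a p orbital perpendicular to the ring (the double-bond atoms are sp², each contributing one p electron; the boron has an empty p orbital), so the π system is cyclic and fully conjugated.
π-electron count: 3 × 2 = 6 from the double-bond units + 0 from the B(mesityl) atom = 6.
With 6 π electrons (n = 1), the Hückel 4n+2 condition holds.

Aromatic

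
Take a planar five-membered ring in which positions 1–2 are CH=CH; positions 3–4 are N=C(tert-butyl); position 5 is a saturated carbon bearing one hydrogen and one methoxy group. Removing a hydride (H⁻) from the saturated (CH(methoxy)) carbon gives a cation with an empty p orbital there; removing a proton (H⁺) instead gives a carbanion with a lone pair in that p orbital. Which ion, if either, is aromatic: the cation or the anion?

In both ions every ring atom is sp² and contributes a p orbital, so both rings are fully conjugated.
Cation: 2 × 2 + 0 = 4 π electrons → 4(1), antiaromatic.
Anion: 2 × 2 + 2 = 6 π electrons → 4(1)+2, aromatic.

The anion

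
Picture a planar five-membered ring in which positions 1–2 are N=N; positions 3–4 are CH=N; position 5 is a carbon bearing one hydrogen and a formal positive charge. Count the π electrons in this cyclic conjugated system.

All ring atoms are sp² and supply a p orbital to the ring (each doubly-bonded ring atom is sp² with one p-orbital electron; each sp² =N– keeps its lone pair in-plane and puts one electron into the π system; the carbocation has an empty p orbital); the conjugation is uninterrupted.
Adding the contributions, 2 × 2 = 4 from the double-bond units + 0 from the CH(+) atom = 4.

4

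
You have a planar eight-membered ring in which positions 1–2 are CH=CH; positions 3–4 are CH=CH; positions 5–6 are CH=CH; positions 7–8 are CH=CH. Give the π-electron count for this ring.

Every ring atom contributes a p orbital perpendicular to the ring (each doubly-bonded ring atom is sp² with one p-orbital electron), so the π system is cyclic and fully conjugated.
Adding the contributions, 4 × 2 = 8 from the 4 double-bond units.
(This ring is cyclooctatetraene.)

8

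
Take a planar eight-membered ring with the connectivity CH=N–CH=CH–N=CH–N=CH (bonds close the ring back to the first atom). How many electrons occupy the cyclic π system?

8

All ring atoms are sp² and supply a p orbital to the ring (the double-bond atoms are sp², each contributing one p electron; each =N– nitrogen is pyridine-type (lone pair in the sp² plane, one electron in the p orbital)); the conjugation is uninterrupted.
Counting π electrons: 4 × 2 = 8 from the 4 double-bond units.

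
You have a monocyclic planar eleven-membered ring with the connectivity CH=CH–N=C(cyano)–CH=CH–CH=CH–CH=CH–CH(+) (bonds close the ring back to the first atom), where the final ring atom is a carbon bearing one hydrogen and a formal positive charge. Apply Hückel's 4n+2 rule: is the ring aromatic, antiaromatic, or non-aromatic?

Check conjugation: the double-bond atoms are sp², each contributing one p electron; each =N– nitrogen is pyridine-type (lone pair in the sp² plane, one electron in the p orbital); the carbocation has an empty p orbital — every position has a p orbital, so the cyclic π system is continuous.
Adding the contributions, 5 × 2 = 10 from the double-bond units + 0 from the CH(+) atom = 10.
With 10 π electrons (n = 2), the Hückel 4n+2 condition holds.

Aromatic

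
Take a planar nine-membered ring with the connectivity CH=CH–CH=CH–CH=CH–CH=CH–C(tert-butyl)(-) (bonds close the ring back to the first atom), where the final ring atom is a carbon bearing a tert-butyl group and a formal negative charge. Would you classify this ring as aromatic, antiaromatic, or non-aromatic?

Aromatic

The p orbitals form a continuous loop: each doubly-bonded ring atom is sp² with one p-orbital electron; the carbanion's lone pair occupies the p orbital. The ring is fully conjugated.
Counting π electrons: 4 × 2 = 8 from the double-bond units + 2 from the C(tert-butyl)(-) atom = 10.
That gives a 4n+2 count (10, n = 2).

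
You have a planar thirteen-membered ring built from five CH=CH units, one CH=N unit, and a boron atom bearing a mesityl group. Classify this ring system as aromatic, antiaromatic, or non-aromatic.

The p orbitals form a continuous loop: the double-bond atoms are sp², each contributing one p electron; each =N– nitrogen is pyridine-type (lone pair in the sp² plane, one electron in the p orbital); the boron has an empty p orbital. The ring is fully conjugated.
π-electron count: 6 × 2 = 12 from the double-bond units + 0 from the B(mesityl) atom = 12.
A 4n π count (12, n = 3) in a planar conjugated ring means antiaromatic.

Antiaromatic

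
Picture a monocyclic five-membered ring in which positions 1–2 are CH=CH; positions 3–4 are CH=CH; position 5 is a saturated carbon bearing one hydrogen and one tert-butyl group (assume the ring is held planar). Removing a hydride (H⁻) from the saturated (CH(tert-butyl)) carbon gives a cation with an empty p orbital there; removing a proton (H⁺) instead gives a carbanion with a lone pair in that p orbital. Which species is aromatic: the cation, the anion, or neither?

The anion

Once that carbon is sp², every ring atom has a p orbital and both ions are fully conjugated.
Cation: 2 × 2 + 0 = 4 π electrons → 4(1), antiaromatic.
Anion: 2 × 2 + 2 = 6 π electrons → 4(1)+2, aromatic.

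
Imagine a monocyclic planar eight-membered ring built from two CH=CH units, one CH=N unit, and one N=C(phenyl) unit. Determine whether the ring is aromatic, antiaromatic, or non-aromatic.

Antiaromatic

The p orbitals form a continuous loop: the double-bond atoms are sp², each contributing one p electron; each =N– nitrogen is pyridine-type (lone pair in the sp² plane, one electron in the p orbital). The ring is fully conjugated.
Tallying contributions gives 4 × 2 = 8 from the 4 double-bond units.
8 = 4(2); a planar, fully conjugated 4n system is antiaromatic.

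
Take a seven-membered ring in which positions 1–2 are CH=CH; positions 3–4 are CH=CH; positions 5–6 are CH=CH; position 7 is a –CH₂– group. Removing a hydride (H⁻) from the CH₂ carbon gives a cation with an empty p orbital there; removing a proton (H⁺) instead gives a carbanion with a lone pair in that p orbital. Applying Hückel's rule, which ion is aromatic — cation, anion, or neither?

In both ions every ring atom is sp² and contributes a p orbital, so both rings are fully conjugated.
Cation: 3 × 2 + 0 = 6 π electrons → 4(1)+2, aromatic.
Anion: 3 × 2 + 2 = 8 π electrons → 4(2), antiaromatic.

The cation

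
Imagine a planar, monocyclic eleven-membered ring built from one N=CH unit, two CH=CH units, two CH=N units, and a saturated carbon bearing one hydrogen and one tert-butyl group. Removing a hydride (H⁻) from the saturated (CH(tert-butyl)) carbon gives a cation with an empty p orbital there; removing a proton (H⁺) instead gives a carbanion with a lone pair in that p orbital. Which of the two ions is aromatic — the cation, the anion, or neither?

Once that carbon is sp², every ring atom has a p orbital and both ions are fully conjugated.
Cation: 5 × 2 + 0 = 10 π electrons → 4(2)+2, aromatic.
Anion: 5 × 2 + 2 = 12 π electrons → 4(3), antiaromatic.

The cation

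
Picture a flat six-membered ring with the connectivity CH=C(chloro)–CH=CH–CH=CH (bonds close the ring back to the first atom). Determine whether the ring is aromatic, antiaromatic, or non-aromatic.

Aromatic

Every ring atom contributes a p orbital perpendicular to the ring (every atom in a ring double bond is sp² and brings one electron to the p orbital), so the π system is cyclic and fully conjugated.
π-electron count: 3 × 2 = 6 from the 3 double-bond units.
Since 6 = 4·1 + 2, the ring meets the 4n+2 criterion.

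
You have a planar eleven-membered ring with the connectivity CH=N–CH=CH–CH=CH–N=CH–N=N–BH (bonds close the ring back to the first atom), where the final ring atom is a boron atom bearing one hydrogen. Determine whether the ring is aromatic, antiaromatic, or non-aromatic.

Aromatic

Every ring atom contributes a p orbital perpendicular to the ring (every atom in a ring double bond is sp² and brings one electron to the p orbital; the doubly-bonded nitrogens are pyridine-type — their lone pairs lie in the ring plane, leaving one electron in the p orbital; the boron has an empty p orbital), so the π system is cyclic and fully conjugated.
Counting π electrons: 5 × 2 = 10 from the double-bond units + 0 from the BH atom = 10.
With 10 π electrons (n = 2), the Hückel 4n+2 condition holds.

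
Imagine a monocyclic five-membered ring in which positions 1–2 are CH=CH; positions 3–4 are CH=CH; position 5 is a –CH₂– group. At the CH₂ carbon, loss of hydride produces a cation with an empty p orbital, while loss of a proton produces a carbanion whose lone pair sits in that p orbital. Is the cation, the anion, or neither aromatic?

The anion

In either ion the ring is fully conjugated: every atom, including the new sp² carbon, supplies a p orbital.
Cation: 2 × 2 + 0 = 4 π electrons → 4(1), antiaromatic.
Anion: 2 × 2 + 2 = 6 π electrons → 4(1)+2, aromatic.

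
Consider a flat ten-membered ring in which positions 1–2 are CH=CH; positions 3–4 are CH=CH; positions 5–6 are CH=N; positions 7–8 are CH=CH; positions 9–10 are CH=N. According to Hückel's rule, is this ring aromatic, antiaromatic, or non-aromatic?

Aromatic

All ring atoms are sp² and supply a p orbital to the ring (every atom in a ring double bond is sp² and brings one electron to the p orbital; each =N– nitrogen is pyridine-type (lone pair in the sp² plane, one electron in the p orbital)); the conjugation is uninterrupted.
Counting π electrons: 5 × 2 = 10 from the 5 double-bond units.
10 = 4(2) + 2, which satisfies Hückel's 4n+2 rule.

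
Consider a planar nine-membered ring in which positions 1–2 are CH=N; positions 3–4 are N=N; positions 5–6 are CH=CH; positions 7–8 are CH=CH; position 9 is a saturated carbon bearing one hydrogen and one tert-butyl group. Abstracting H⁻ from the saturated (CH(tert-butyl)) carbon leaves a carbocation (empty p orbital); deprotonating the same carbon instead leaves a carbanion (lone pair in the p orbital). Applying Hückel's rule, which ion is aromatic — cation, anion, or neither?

In either ion the ring is fully conjugated: every atom, including the new sp² carbon, supplies a p orbital.
Cation: 4 × 2 + 0 = 8 π electrons → 4(2), antiaromatic.
Anion: 4 × 2 + 2 = 10 π electrons → 4(2)+2, aromatic.

The anion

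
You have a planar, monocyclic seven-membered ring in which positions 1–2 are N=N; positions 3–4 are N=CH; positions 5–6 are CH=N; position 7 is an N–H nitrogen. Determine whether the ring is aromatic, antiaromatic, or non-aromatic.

Antiaromatic

All ring atoms are sp² and supply a p orbital to the ring (each doubly-bonded ring atom is sp² with one p-orbital electron; the doubly-bonded nitrogens are pyridine-type — their lone pairs lie in the ring plane, leaving one electron in the p orbital; the pyrrole-type nitrogen donates its lone pair from the p orbital); the conjugation is uninterrupted.
Counting π electrons: 3 × 2 = 6 from the double-bond units + 2 from the NH atom = 8.
8 is a 4n count (n = 2), so the planar conjugated ring is antiaromatic.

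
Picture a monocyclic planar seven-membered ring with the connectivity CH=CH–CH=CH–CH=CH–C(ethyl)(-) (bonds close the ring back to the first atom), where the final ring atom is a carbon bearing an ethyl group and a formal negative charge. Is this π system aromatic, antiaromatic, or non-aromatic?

Antiaromatic

All ring atoms are sp² and supply a p orbital to the ring (every atom in a ring double bond is sp² and brings one electron to the p orbital; the carbanion's lone pair occupies the p orbital); the conjugation is uninterrupted.
Adding the contributions, 3 × 2 = 6 from the double-bond units + 2 from the C(ethyl)(-) atom = 8.
8 = 4(2); a planar, fully conjugated 4n system is antiaromatic.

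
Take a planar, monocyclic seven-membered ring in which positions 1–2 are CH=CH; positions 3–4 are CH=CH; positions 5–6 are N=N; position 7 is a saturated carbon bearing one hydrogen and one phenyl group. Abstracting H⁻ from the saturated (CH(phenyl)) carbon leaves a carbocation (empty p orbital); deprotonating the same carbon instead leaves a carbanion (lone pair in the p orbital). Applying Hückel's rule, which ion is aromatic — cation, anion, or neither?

The cation

In either ion the ring is fully conjugated: every atom, including the new sp² carbon, supplies a p orbital.
Cation: 3 × 2 + 0 = 6 π electrons → 4(1)+2, aromatic.
Anion: 3 × 2 + 2 = 8 π electrons → 4(2), antiaromatic.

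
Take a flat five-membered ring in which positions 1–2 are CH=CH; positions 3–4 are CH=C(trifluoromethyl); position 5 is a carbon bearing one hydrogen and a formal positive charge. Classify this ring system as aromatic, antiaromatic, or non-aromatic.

Check conjugation: every atom in a ring double bond is sp² and brings one electron to the p orbital; the carbocation has an empty p orbital — every position has a p orbital, so the cyclic π system is continuous.
Counting π electrons: 2 × 2 = 4 from the double-bond units + 0 from the CH(+) atom = 4.
A 4n π count (4, n = 1) in a planar conjugated ring means antiaromatic.

Antiaromatic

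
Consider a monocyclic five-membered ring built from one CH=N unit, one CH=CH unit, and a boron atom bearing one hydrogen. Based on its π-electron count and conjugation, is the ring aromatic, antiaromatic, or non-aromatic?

Antiaromatic

All ring atoms are sp² and supply a p orbital to the ring (the double-bond atoms are sp², each contributing one p electron; each sp² =N– keeps its lone pair in-plane and puts one electron into the π system; the boron has an empty p orbital); the conjugation is uninterrupted.
Counting π electrons: 2 × 2 = 4 from the double-bond units + 0 from the BH atom = 4.
A 4n π count (4, n = 1) in a planar conjugated ring means antiaromatic.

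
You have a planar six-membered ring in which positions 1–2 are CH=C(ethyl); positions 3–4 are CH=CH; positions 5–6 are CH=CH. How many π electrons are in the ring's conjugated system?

6

Every ring atom contributes a p orbital perpendicular to the ring (every atom in a ring double bond is sp² and brings one electron to the p orbital), so the π system is cyclic and fully conjugated.
Adding the contributions, 3 × 2 = 6 from the 3 double-bond units.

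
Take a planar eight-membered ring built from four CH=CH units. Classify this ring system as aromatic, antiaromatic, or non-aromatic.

Antiaromatic

Check conjugation: every atom in a ring double bond is sp² and brings one electron to the p orbital — every position has a p orbital, so the cyclic π system is continuous.
π-electron count: 4 × 2 = 8 from the 4 double-bond units.
8 = 4(2); a planar, fully conjugated 4n system is antiaromatic.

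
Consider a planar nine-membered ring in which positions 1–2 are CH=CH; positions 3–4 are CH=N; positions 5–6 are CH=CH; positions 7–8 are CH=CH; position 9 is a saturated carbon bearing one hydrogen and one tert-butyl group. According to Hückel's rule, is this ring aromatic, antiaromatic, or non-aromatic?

Non-aromatic

Because that saturated carbon is sp³ and has no p orbital in the ring π system at the CH(tert-butyl) position, the π system cannot extend all the way around the ring.
Hückel's rule only applies to fully conjugated rings, so this one is simply non-aromatic.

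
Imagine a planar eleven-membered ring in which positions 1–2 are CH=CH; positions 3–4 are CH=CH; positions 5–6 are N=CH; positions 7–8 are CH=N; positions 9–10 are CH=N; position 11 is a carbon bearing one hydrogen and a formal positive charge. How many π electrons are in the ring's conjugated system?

The p orbitals form a continuous loop: every atom in a ring double bond is sp² and brings one electron to the p orbital; each =N– nitrogen is pyridine-type (lone pair in the sp² plane, one electron in the p orbital); the carbocation has an empty p orbital. The ring is fully conjugated.
Counting π electrons: 5 × 2 = 10 from the double-bond units + 0 from the CH(+) atom = 10.

10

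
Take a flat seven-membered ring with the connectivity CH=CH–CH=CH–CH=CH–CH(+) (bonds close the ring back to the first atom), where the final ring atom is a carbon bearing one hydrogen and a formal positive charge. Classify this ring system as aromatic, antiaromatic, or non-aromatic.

Aromatic

The p orbitals form a continuous loop: every atom in a ring double bond is sp² and brings one electron to the p orbital; the carbocation has an empty p orbital. The ring is fully conjugated.
π-electron count: 3 × 2 = 6 from the double-bond units + 0 from the CH(+) atom = 6.
Since 6 = 4·1 + 2, the ring meets the 4n+2 criterion.
(The species described is the tropylium cation.)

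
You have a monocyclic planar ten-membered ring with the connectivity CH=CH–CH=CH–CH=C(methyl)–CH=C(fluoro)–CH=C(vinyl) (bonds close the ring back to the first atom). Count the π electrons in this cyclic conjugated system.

10

Check conjugation: every atom in a ring double bond is sp² and brings one electron to the p orbital — every position has a p orbital, so the cyclic π system is continuous.
Counting π electrons: 5 × 2 = 10 from the 5 double-bond units.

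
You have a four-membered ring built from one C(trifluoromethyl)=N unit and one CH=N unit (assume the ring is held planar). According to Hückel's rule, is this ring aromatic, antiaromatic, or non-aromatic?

Antiaromatic

The p orbitals form a continuous loop: the double-bond atoms are sp², each contributing one p electron; each =N– nitrogen is pyridine-type (lone pair in the sp² plane, one electron in the p orbital). The ring is fully conjugated.
Tallying contributions gives 2 × 2 = 4 from the 2 double-bond units.
With 4 = 4·1 π electrons, Hückel's rule classifies the planar ring as antiaromatic.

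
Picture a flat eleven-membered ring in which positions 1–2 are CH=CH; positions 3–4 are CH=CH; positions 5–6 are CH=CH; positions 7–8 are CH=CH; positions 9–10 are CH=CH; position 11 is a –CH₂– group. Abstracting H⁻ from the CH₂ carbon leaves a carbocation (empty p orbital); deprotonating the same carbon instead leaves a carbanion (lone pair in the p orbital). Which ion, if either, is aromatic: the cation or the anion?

In either ion the ring is fully conjugated: every atom, including the new sp² carbon, supplies a p orbital.
Cation: 5 × 2 + 0 = 10 π electrons → 4(2)+2, aromatic.
Anion: 5 × 2 + 2 = 12 π electrons → 4(3), antiaromatic.

The cation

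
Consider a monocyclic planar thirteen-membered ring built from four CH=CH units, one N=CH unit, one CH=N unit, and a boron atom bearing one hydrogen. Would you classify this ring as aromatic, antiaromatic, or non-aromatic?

Antiaromatic

Every ring atom contributes a p orbital perpendicular to the ring (each doubly-bonded ring atom is sp² with one p-orbital electron; each sp² =N– keeps its lone pair in-plane and puts one electron into the π system; the boron has an empty p orbital), so the π system is cyclic and fully conjugated.
Counting π electrons: 6 × 2 = 12 from the double-bond units + 0 from the BH atom = 12.
With 12 = 4·3 π electrons, Hückel's rule classifies the planar ring as antiaromatic.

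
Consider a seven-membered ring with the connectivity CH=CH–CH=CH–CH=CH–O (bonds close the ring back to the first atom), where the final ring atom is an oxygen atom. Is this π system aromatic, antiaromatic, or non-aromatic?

Check conjugation: every atom in a ring double bond is sp² and brings one electron to the p orbital; the oxygen donates one lone pair from its p orbital — every position has a p orbital, so the cyclic π system is continuous.
π-electron count: 3 × 2 = 6 from the double-bond units + 2 from the O atom = 8.
With 8 = 4·2 π electrons, Hückel's rule classifies the planar ring as antiaromatic.

Antiaromatic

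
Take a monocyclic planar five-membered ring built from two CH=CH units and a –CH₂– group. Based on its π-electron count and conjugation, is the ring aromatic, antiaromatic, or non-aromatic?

Because the tetrahedral CH₂ carbon is sp³ and has no p orbital in the ring π system at the CH2 position, the π system cannot extend all the way around the ring.
A ring that is not fully conjugated cannot be aromatic or antiaromatic regardless of its π-electron count.

Non-aromatic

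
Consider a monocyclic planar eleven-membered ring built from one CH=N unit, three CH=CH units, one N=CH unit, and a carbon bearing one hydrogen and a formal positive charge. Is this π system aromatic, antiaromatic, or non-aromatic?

Aromatic

Every ring atom contributes a p orbital perpendicular to the ring (the double-bond atoms are sp², each contributing one p electron; each sp² =N– keeps its lone pair in-plane and puts one electron into the π system; the carbocation has an empty p orbital), so the π system is cyclic and fully conjugated.
π-electron count: 5 × 2 = 10 from the double-bond units + 0 from the CH(+) atom = 10.
Since 10 = 4·2 + 2, the ring meets the 4n+2 criterion.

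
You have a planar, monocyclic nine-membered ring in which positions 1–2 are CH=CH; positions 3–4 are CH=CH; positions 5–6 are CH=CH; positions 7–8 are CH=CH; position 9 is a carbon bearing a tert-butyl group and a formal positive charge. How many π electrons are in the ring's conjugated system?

All ring atoms are sp² and supply a p orbital to the ring (each doubly-bonded ring atom is sp² with one p-orbital electron; the carbocation has an empty p orbital); the conjugation is uninterrupted.
Tallying contributions gives 4 × 2 = 8 from the double-bond units + 0 from the C(tert-butyl)(+) atom = 8.

8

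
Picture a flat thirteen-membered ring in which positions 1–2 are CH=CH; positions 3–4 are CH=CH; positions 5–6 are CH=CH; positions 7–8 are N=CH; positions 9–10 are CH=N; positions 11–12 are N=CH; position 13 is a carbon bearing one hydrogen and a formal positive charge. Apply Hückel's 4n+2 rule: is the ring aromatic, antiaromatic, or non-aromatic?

All ring atoms are sp² and supply a p orbital to the ring (the double-bond atoms are sp², each contributing one p electron; each =N– nitrogen is pyridine-type (lone pair in the sp² plane, one electron in the p orbital); the carbocation has an empty p orbital); the conjugation is uninterrupted.
π-electron count: 6 × 2 = 12 from the double-bond units + 0 from the CH(+) atom = 12.
12 is a 4n count (n = 3), so the planar conjugated ring is antiaromatic.

Antiaromatic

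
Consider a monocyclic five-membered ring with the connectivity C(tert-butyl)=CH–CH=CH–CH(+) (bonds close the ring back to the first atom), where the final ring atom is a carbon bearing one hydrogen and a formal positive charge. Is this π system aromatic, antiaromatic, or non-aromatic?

Every ring atom contributes a p orbital perpendicular to the ring (every atom in a ring double bond is sp² and brings one electron to the p orbital; the carbocation has an empty p orbital), so the π system is cyclic and fully conjugated.
Tallying contributions gives 2 × 2 = 4 from the double-bond units + 0 from the CH(+) atom = 4.
With 4 = 4·1 π electrons, Hückel's rule classifies the planar ring as antiaromatic.

Antiaromatic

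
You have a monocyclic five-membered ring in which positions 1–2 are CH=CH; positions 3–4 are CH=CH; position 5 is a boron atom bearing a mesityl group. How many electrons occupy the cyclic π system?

4

The p orbitals form a continuous loop: the double-bond atoms are sp², each contributing one p electron; the boron has an empty p orbital. The ring is fully conjugated.
π-electron count: 2 × 2 = 4 from the double-bond units + 0 from the B(mesityl) atom = 4.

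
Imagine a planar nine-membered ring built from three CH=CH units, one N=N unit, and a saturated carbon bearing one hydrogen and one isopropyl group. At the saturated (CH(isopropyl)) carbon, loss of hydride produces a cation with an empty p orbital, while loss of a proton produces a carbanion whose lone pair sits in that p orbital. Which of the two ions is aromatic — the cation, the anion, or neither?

Both ions have a continuous loop of p orbitals — each ring atom is sp².
Cation: 4 × 2 + 0 = 8 π electrons → 4(2), antiaromatic.
Anion: 4 × 2 + 2 = 10 π electrons → 4(2)+2, aromatic.

The anion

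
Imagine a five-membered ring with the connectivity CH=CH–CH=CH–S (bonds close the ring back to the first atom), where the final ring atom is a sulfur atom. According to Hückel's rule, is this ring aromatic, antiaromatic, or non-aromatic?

Aromatic

All ring atoms are sp² and supply a p orbital to the ring (each doubly-bonded ring atom is sp² with one p-orbital electron; the sulfur donates one lone pair from its p orbital); the conjugation is uninterrupted.
π-electron count: 2 × 2 = 4 from the double-bond units + 2 from the S atom = 6.
6 = 4(1) + 2, which satisfies Hückel's 4n+2 rule.
This is thiophene.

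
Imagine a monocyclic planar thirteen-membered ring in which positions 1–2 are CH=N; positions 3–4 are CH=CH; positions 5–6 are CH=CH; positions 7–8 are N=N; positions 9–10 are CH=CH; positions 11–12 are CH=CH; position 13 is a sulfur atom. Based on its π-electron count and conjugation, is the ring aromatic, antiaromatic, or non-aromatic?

Aromatic

The p orbitals form a continuous loop: the double-bond atoms are sp², each contributing one p electron; each sp² =N– keeps its lone pair in-plane and puts one electron into the π system; the sulfur donates one lone pair from its p orbital. The ring is fully conjugated.
π-electron count: 6 × 2 = 12 from the double-bond units + 2 from the S atom = 14.
That gives a 4n+2 count (14, n = 3).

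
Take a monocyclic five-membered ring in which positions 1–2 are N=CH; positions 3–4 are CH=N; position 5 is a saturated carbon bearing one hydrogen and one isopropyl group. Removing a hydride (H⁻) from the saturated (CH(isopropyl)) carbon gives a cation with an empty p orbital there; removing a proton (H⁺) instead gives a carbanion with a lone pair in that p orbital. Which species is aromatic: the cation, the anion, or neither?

The anion

Both ions have a continuous loop of p orbitals — each ring atom is sp².
Cation: 2 × 2 + 0 = 4 π electrons → 4(1), antiaromatic.
Anion: 2 × 2 + 2 = 6 π electrons → 4(1)+2, aromatic.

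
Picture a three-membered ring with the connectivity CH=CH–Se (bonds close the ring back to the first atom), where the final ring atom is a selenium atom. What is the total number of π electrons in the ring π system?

The p orbitals form a continuous loop: every atom in a ring double bond is sp² and brings one electron to the p orbital; the selenium donates one lone pair from its p orbital. The ring is fully conjugated.
π-electron count: 1 × 2 = 2 from the double-bond unit + 2 from the Se atom = 4.

4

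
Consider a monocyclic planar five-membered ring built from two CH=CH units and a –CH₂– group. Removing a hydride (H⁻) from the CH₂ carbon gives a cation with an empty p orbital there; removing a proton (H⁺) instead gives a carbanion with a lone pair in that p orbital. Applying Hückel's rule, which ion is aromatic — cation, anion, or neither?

The anion

In either ion the ring is fully conjugated: every atom, including the new sp² carbon, supplies a p orbital.
Cation: 2 × 2 + 0 = 4 π electrons → 4(1), antiaromatic.
Anion: 2 × 2 + 2 = 6 π electrons → 4(1)+2, aromatic.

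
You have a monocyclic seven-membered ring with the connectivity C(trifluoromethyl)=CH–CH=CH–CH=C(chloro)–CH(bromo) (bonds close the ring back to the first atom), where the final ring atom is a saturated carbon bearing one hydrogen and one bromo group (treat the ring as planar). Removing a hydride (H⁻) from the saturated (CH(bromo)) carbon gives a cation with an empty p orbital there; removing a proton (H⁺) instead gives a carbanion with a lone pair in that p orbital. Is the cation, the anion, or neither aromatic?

The cation

Once that carbon is sp², every ring atom has a p orbital and both ions are fully conjugated.
Cation: 3 × 2 + 0 = 6 π electrons → 4(1)+2, aromatic.
Anion: 3 × 2 + 2 = 8 π electrons → 4(2), antiaromatic.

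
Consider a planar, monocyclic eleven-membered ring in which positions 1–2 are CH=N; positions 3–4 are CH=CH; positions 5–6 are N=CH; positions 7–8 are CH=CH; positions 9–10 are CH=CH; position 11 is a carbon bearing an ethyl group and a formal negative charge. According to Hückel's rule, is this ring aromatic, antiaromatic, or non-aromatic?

Check conjugation: each doubly-bonded ring atom is sp² with one p-orbital electron; each =N– nitrogen is pyridine-type (lone pair in the sp² plane, one electron in the p orbital); the carbanion's lone pair occupies the p orbital — every position has a p orbital, so the cyclic π system is continuous.
Tallying contributions gives 5 × 2 = 10 from the double-bond units + 2 from the C(ethyl)(-) atom = 12.
A 4n π count (12, n = 3) in a planar conjugated ring means antiaromatic.

Antiaromatic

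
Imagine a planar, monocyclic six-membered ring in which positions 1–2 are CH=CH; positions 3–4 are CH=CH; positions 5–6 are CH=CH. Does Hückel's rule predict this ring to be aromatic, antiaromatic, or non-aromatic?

The p orbitals form a continuous loop: the double-bond atoms are sp², each contributing one p electron. The ring is fully conjugated.
Counting π electrons: 3 × 2 = 6 from the 3 double-bond units.
That gives a 4n+2 count (6, n = 1).
(The species described is benzene.)

Aromatic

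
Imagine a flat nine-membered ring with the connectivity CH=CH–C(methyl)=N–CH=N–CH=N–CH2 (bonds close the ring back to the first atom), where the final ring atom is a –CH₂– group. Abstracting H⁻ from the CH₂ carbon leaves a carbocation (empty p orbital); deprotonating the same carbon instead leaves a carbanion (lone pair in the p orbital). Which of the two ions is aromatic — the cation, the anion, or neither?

In both ions every ring atom is sp² and contributes a p orbital, so both rings are fully conjugated.
Cation: 4 × 2 + 0 = 8 π electrons → 4(2), antiaromatic.
Anion: 4 × 2 + 2 = 10 π electrons → 4(2)+2, aromatic.

The anion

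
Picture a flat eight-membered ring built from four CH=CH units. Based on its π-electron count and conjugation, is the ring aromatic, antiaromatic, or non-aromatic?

Every ring atom contributes a p orbital perpendicular to the ring (each doubly-bonded ring atom is sp² with one p-orbital electron), so the π system is cyclic and fully conjugated.
π-electron count: 4 × 2 = 8 from the 4 double-bond units.
8 is a 4n count (n = 2), so the planar conjugated ring is antiaromatic.

Antiaromatic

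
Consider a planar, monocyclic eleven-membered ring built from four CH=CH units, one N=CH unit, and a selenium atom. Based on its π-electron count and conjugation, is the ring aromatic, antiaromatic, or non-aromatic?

Antiaromatic

All ring atoms are sp² and supply a p orbital to the ring (each doubly-bonded ring atom is sp² with one p-orbital electron; each sp² =N– keeps its lone pair in-plane and puts one electron into the π system; the selenium donates one lone pair from its p orbital); the conjugation is uninterrupted.
Adding the contributions, 5 × 2 = 10 from the double-bond units + 2 from the Se atom = 12.
12 is a 4n count (n = 3), so the planar conjugated ring is antiaromatic.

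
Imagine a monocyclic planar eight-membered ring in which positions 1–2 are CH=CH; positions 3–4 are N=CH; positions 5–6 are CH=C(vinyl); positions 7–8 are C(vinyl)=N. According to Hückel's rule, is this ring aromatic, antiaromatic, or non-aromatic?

Antiaromatic

Every ring atom contributes a p orbital perpendicular to the ring (every atom in a ring double bond is sp² and brings one electron to the p orbital; the doubly-bonded nitrogens are pyridine-type — their lone pairs lie in the ring plane, leaving one electron in the p orbital), so the π system is cyclic and fully conjugated.
Counting π electrons: 4 × 2 = 8 from the 4 double-bond units.
With 8 = 4·2 π electrons, Hückel's rule classifies the planar ring as antiaromatic.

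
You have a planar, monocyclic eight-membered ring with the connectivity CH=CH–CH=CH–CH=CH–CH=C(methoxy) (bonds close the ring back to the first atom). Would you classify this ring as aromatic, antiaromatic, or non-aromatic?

Check conjugation: the double-bond atoms are sp², each contributing one p electron — every position has a p orbital, so the cyclic π system is continuous.
π-electron count: 4 × 2 = 8 from the 4 double-bond units.
A 4n π count (8, n = 2) in a planar conjugated ring means antiaromatic.

Antiaromatic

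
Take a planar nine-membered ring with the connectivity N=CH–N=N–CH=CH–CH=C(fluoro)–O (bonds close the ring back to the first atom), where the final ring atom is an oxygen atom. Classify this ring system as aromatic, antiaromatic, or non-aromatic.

Aromatic

The p orbitals form a continuous loop: the double-bond atoms are sp², each contributing one p electron; each sp² =N– keeps its lone pair in-plane and puts one electron into the π system; the oxygen donates one lone pair from its p orbital. The ring is fully conjugated.
Adding the contributions, 4 × 2 = 8 from the double-bond units + 2 from the O atom = 10.
That gives a 4n+2 count (10, n = 2).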